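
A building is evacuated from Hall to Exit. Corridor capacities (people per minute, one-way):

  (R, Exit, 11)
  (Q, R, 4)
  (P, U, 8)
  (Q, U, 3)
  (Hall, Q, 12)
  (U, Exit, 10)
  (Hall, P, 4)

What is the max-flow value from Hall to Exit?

11

Augment Hall→P→U→Exit: bottleneck 4, flow now 4.
Augment Hall→Q→R→Exit: bottleneck 4, flow now 8.
Augment Hall→Q→U→Exit: bottleneck 3, flow now 11.
No augmenting path remains; maximum flow = 11.
In the residual graph, reachable from Hall: {Hall, Q}.
Min-cut edges: Hall→P (4), Q→R (4), Q→U (3); capacity 4 + 4 + 3 = 11.
This cut is saturated, so no flow can exceed 11.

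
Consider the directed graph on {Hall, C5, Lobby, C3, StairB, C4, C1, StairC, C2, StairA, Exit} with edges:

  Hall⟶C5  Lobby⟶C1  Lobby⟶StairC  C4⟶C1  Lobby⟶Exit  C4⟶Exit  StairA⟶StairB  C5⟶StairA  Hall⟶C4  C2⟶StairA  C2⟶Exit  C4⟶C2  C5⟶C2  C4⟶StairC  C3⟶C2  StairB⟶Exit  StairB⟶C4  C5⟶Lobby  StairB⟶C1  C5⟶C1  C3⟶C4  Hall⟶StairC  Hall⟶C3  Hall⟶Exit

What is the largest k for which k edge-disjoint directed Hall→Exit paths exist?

Assign every edge capacity 1; by Menger, the answer equals the max flow.
Path Hall→Exit (+1); total 1.
Path Hall→C4→Exit (+1); total 2.
Path Hall→C5→Lobby→Exit (+1); total 3.
Path Hall→C3→C2→Exit (+1); total 4.
No residual Hall→Exit path; max flow = 4.
Certifying cut of size 4: {Hall→C3, Hall→C4, Hall→C5, Hall→Exit}.

4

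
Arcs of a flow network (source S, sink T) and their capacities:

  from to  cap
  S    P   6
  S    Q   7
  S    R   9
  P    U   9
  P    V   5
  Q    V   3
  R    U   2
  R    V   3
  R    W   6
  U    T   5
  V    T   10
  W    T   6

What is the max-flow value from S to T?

Augment S→P→U→T: bottleneck 5, flow now 5.
Augment S→P→V→T: bottleneck 1, flow now 6.
Augment S→Q→V→T: bottleneck 3, flow now 9.
Augment S→R→V→T: bottleneck 3, flow now 12.
Augment S→R→W→T: bottleneck 6, flow now 18.
No augmenting path remains; maximum flow = 18.
In the residual graph, reachable from S: {S, Q}.
Min-cut edges: S→P (6), S→R (9), Q→V (3); capacity 6 + 9 + 3 = 18.
This cut is saturated, so no flow can exceed 18.

18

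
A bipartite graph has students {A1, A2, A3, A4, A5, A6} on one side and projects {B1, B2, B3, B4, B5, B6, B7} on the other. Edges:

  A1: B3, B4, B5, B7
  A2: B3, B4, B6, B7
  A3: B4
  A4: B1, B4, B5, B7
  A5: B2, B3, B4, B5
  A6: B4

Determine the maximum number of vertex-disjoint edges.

Unit-capacity flow: source→left, listed edges, right→sink; max matching = max flow.
Augmenting path A1→B3 (+1); matched 1.
Augmenting path A2→B4 (+1); matched 2.
Augmenting path A4→B1 (+1); matched 3.
Augmenting path A5→B2 (+1); matched 4.
Augmenting path A3→B4→A2→B6 (+1); matched 5.
No augmenting path remains; maximum matching = 5.
König certificate: {A1, A2, A4, A5, B4} is a vertex cover of size 5 (every listed pair touches it), so no matching can be larger.

5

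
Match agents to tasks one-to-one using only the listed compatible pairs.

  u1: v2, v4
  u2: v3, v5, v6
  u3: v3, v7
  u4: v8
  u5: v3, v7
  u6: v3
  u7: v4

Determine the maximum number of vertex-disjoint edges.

Unit-capacity flow: source→left, listed edges, right→sink; max matching = max flow.
Augmenting path u1→v2 (+1); matched 1.
Augmenting path u2→v3 (+1); matched 2.
Augmenting path u3→v7 (+1); matched 3.
Augmenting path u4→v8 (+1); matched 4.
Augmenting path u7→v4 (+1); matched 5.
Augmenting path u5→v3→u2→v5 (+1); matched 6.
No augmenting path remains; maximum matching = 6.
König certificate: {u1, u2, u4, u7, v3, v7} is a vertex cover of size 6 (every listed pair touches it), so no matching can be larger.

6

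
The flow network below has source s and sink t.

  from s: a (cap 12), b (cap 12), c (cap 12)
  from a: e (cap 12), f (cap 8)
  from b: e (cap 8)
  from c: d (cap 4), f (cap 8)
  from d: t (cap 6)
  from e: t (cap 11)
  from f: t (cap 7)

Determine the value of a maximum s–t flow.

22

Augment s→a→e→t: bottleneck 11, flow now 11.
Augment s→a→f→t: bottleneck 1, flow now 12.
Augment s→c→d→t: bottleneck 4, flow now 16.
Augment s→c→f→t: bottleneck 6, flow now 22.
No augmenting path remains; maximum flow = 22.
In the residual graph, reachable from s: {s, a, b, c, e, f}.
Min-cut edges: c→d (4), e→t (11), f→t (7); capacity 4 + 11 + 7 = 22.
This cut is saturated, so no flow can exceed 22.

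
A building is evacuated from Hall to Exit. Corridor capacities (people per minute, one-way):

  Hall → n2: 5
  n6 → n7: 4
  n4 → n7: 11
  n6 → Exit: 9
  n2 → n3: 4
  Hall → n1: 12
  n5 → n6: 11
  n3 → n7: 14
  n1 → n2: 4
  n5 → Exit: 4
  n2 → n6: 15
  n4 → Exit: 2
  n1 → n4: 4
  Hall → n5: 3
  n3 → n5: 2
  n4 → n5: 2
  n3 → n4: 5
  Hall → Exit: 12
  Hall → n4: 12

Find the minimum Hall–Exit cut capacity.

Augment Hall→Exit: bottleneck 12, flow now 12.
Augment Hall→n4→Exit: bottleneck 2, flow now 14.
Augment Hall→n5→Exit: bottleneck 3, flow now 17.
Augment Hall→n2→n6→Exit: bottleneck 5, flow now 22.
Augment Hall→n4→n5→Exit: bottleneck 1, flow now 23.
Augment Hall→n1→n2→n6→Exit: bottleneck 4, flow now 27.
No augmenting path remains; maximum flow = 27.
By max-flow min-cut, the minimum cut capacity equals the max flow.
In the residual graph, reachable from Hall: {Hall, n1, n2, n3, n4, n5, n6, n7}.
Min-cut edges: Hall→Exit (12), n4→Exit (2), n5→Exit (4), n6→Exit (9); capacity 12 + 2 + 4 + 9 = 27.

27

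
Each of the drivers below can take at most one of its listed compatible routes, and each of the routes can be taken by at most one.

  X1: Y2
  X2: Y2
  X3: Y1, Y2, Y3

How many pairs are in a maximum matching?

Unit-capacity flow: source→left, listed edges, right→sink; max matching = max flow.
Augmenting path X1→Y2 (+1); matched 1.
Augmenting path X3→Y1 (+1); matched 2.
No augmenting path remains; maximum matching = 2.
König certificate: {X3, Y2} is a vertex cover of size 2 (every listed pair touches it), so no matching can be larger.

2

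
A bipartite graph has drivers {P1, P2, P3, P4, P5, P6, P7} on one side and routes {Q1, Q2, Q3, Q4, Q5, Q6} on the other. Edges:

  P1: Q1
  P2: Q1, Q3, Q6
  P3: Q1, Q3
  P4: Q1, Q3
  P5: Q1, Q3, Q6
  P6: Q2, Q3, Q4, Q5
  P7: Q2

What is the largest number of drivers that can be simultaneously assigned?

5

Unit-capacity flow: source→left, listed edges, right→sink; max matching = max flow.
Augmenting path P1→Q1 (+1); matched 1.
Augmenting path P2→Q3 (+1); matched 2.
Augmenting path P5→Q6 (+1); matched 3.
Augmenting path P6→Q2 (+1); matched 4.
Augmenting path P7→Q2→P6→Q4 (+1); matched 5.
No augmenting path remains; maximum matching = 5.
König certificate: {P6, P7, Q1, Q3, Q6} is a vertex cover of size 5 (every listed pair touches it), so no matching can be larger.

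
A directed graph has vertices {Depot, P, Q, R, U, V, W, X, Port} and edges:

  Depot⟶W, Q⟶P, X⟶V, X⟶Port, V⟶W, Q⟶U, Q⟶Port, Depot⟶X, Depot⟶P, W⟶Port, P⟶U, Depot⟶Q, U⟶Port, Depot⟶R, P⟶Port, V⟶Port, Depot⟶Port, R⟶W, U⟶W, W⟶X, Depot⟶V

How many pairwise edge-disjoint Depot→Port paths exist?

Assign every edge capacity 1; by Menger, the answer equals the max flow.
Path Depot→Port (+1); total 1.
Path Depot→P→Port (+1); total 2.
Path Depot→Q→Port (+1); total 3.
Path Depot→V→Port (+1); total 4.
Path Depot→W→Port (+1); total 5.
Path Depot→X→Port (+1); total 6.
No residual Depot→Port path; max flow = 6.
Certifying cut of size 6: {Depot→P, Depot→Port, Depot→Q, V→Port, W→Port, X→Port}.

6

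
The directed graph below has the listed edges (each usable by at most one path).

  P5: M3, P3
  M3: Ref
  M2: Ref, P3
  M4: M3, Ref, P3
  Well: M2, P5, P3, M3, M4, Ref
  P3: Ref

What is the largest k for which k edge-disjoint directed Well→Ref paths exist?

5

Assign every edge capacity 1; by Menger, the answer equals the max flow.
Path Well→Ref (+1); total 1.
Path Well→M2→Ref (+1); total 2.
Path Well→M4→Ref (+1); total 3.
Path Well→M3→Ref (+1); total 4.
Path Well→P3→Ref (+1); total 5.
No residual Well→Ref path; max flow = 5.
Certifying cut of size 5: {M3→Ref, P3→Ref, Well→M2, Well→M4, Well→Ref}.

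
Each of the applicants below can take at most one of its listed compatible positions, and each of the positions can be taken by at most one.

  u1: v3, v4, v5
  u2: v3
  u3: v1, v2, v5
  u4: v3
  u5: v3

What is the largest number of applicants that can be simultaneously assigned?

Unit-capacity flow: source→left, listed edges, right→sink; max matching = max flow.
Augmenting path u1→v3 (+1); matched 1.
Augmenting path u3→v1 (+1); matched 2.
Augmenting path u2→v3→u1→v4 (+1); matched 3.
No augmenting path remains; maximum matching = 3.
König certificate: {u1, u3, v3} is a vertex cover of size 3 (every listed pair touches it), so no matching can be larger.

3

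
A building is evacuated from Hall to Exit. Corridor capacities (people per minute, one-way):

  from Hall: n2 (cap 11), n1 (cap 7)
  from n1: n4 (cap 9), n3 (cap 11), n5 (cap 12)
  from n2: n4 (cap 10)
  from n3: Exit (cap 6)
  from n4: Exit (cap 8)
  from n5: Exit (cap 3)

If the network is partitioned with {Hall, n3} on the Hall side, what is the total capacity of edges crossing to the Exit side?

Edges leaving {Hall, n3}: Hall→n1 (7), Hall→n2 (11), n3→Exit (6).
Cut capacity = 7 + 11 + 6 = 24.

24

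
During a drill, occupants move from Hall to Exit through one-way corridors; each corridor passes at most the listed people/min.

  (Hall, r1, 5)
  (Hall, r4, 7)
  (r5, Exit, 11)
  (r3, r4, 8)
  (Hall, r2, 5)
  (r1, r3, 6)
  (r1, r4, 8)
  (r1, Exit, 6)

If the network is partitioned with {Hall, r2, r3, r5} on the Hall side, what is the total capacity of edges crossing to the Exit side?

Edges leaving {Hall, r2, r3, r5}: Hall→r1 (5), Hall→r4 (7), r3→r4 (8), r5→Exit (11).
Cut capacity = 5 + 7 + 8 + 11 = 31.

31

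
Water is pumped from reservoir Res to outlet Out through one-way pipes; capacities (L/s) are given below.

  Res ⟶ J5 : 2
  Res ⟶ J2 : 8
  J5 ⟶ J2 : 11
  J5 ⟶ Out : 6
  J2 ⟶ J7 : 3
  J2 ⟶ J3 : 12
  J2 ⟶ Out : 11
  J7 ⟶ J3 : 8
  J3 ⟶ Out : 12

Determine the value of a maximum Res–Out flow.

Augment Res→J5→Out: bottleneck 2, flow now 2.
Augment Res→J2→Out: bottleneck 8, flow now 10.
No augmenting path remains; maximum flow = 10.
In the residual graph, reachable from Res: {Res}.
Min-cut edges: Res→J5 (2), Res→J2 (8); capacity 2 + 8 = 10.
This cut is saturated, so no flow can exceed 10.

10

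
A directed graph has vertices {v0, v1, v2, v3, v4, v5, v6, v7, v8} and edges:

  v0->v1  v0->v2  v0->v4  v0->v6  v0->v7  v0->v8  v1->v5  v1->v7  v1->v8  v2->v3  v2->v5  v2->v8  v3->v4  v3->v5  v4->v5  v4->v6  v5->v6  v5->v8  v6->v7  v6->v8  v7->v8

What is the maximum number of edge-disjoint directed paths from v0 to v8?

Assign every edge capacity 1; by Menger, the answer equals the max flow.
Path v0→v8 (+1); total 1.
Path v0→v1→v8 (+1); total 2.
Path v0→v2→v8 (+1); total 3.
Path v0→v6→v8 (+1); total 4.
Path v0→v7→v8 (+1); total 5.
Path v0→v4→v5→v8 (+1); total 6.
No residual v0→v8 path; max flow = 6.
Certifying cut of size 6: {v0→v1, v0→v2, v0→v4, v0→v6, v0→v7, v0→v8}.

6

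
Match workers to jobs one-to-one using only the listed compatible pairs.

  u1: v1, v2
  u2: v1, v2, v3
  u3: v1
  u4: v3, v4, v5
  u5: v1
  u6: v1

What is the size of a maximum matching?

4

Unit-capacity flow: source→left, listed edges, right→sink; max matching = max flow.
Augmenting path u1→v1 (+1); matched 1.
Augmenting path u2→v2 (+1); matched 2.
Augmenting path u4→v3 (+1); matched 3.
Augmenting path u3→v1→u1→v2→u2→v3→u4→v4 (+1); matched 4.
No augmenting path remains; maximum matching = 4.
König certificate: {u1, u2, u4, v1} is a vertex cover of size 4 (every listed pair touches it), so no matching can be larger.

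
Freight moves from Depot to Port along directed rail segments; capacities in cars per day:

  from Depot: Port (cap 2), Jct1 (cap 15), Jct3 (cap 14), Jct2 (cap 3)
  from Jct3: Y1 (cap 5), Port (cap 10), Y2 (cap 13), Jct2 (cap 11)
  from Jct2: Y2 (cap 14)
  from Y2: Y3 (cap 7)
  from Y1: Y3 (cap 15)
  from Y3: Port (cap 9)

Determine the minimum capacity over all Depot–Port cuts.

Augment Depot→Port: bottleneck 2, flow now 2.
Augment Depot→Jct3→Port: bottleneck 10, flow now 12.
Augment Depot→Jct3→Y2→Y3→Port: bottleneck 4, flow now 16.
Augment Depot→Jct2→Y2→Y3→Port: bottleneck 3, flow now 19.
No augmenting path remains; maximum flow = 19.
By max-flow min-cut, the minimum cut capacity equals the max flow.
In the residual graph, reachable from Depot: {Depot, Jct1}.
Min-cut edges: Depot→Jct3 (14), Depot→Jct2 (3), Depot→Port (2); capacity 14 + 3 + 2 = 19.

19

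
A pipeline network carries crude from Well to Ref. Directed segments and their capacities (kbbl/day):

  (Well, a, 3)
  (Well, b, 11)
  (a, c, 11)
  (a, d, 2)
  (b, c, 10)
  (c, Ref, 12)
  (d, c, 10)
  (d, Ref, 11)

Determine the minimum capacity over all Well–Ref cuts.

Augment Well→a→c→Ref: bottleneck 3, flow now 3.
Augment Well→b→c→Ref: bottleneck 9, flow now 12.
Augment Well→b→c→a→d→Ref: bottleneck 1, flow now 13. (uses reverse residual edge)
No augmenting path remains; maximum flow = 13.
By max-flow min-cut, the minimum cut capacity equals the max flow.
In the residual graph, reachable from Well: {Well, b}.
Min-cut edges: Well→a (3), b→c (10); capacity 3 + 10 = 13.

13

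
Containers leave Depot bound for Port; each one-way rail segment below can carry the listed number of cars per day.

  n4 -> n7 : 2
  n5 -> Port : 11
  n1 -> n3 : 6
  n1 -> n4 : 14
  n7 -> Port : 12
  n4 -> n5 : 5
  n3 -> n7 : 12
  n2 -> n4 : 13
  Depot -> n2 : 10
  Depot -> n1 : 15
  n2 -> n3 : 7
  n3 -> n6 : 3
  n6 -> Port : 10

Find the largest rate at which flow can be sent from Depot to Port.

20

Augment Depot→n1→n3→n6→Port: bottleneck 3, flow now 3.
Augment Depot→n1→n3→n7→Port: bottleneck 3, flow now 6.
Augment Depot→n1→n4→n5→Port: bottleneck 5, flow now 11.
Augment Depot→n1→n4→n7→Port: bottleneck 2, flow now 13.
Augment Depot→n2→n3→n7→Port: bottleneck 7, flow now 20.
No augmenting path remains; maximum flow = 20.
In the residual graph, reachable from Depot: {Depot, n1, n2, n4}.
Min-cut edges: n1→n3 (6), n2→n3 (7), n4→n5 (5), n4→n7 (2); capacity 6 + 7 + 5 + 2 = 20.
This cut is saturated, so no flow can exceed 20.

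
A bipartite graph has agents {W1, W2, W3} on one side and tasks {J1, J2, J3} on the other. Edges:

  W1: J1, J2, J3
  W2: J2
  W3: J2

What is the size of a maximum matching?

2

Unit-capacity flow: source→left, listed edges, right→sink; max matching = max flow.
Augmenting path W1→J1 (+1); matched 1.
Augmenting path W2→J2 (+1); matched 2.
No augmenting path remains; maximum matching = 2.
König certificate: {W1, J2} is a vertex cover of size 2 (every listed pair touches it), so no matching can be larger.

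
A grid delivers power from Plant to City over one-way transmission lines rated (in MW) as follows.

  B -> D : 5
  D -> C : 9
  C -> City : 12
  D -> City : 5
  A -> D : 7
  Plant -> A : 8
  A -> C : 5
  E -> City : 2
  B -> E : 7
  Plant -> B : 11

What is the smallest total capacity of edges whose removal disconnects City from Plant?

15

Augment Plant→A→C→City: bottleneck 5, flow now 5.
Augment Plant→A→D→City: bottleneck 3, flow now 8.
Augment Plant→B→D→City: bottleneck 2, flow now 10.
Augment Plant→B→E→City: bottleneck 2, flow now 12.
Augment Plant→B→D→C→City: bottleneck 3, flow now 15.
No augmenting path remains; maximum flow = 15.
By max-flow min-cut, the minimum cut capacity equals the max flow.
In the residual graph, reachable from Plant: {Plant, B, E}.
Min-cut edges: Plant→A (8), B→D (5), E→City (2); capacity 8 + 5 + 2 = 15.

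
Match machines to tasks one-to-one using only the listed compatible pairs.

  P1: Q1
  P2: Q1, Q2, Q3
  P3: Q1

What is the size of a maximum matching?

2

Unit-capacity flow: source→left, listed edges, right→sink; max matching = max flow.
Augmenting path P1→Q1 (+1); matched 1.
Augmenting path P2→Q2 (+1); matched 2.
No augmenting path remains; maximum matching = 2.
König certificate: {P2, Q1} is a vertex cover of size 2 (every listed pair touches it), so no matching can be larger.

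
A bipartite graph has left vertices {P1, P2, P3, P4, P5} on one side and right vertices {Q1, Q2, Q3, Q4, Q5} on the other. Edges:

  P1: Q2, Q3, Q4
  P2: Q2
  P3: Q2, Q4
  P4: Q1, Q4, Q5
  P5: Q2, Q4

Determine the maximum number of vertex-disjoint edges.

Unit-capacity flow: source→left, listed edges, right→sink; max matching = max flow.
Augmenting path P1→Q2 (+1); matched 1.
Augmenting path P3→Q4 (+1); matched 2.
Augmenting path P4→Q1 (+1); matched 3.
Augmenting path P2→Q2→P1→Q3 (+1); matched 4.
No augmenting path remains; maximum matching = 4.
König certificate: {P1, P4, Q2, Q4} is a vertex cover of size 4 (every listed pair touches it), so no matching can be larger.

4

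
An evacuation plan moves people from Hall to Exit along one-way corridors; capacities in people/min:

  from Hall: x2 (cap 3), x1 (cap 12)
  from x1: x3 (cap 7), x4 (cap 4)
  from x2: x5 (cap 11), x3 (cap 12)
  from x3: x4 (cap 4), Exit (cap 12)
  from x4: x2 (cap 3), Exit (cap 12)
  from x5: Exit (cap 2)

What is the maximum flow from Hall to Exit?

14

Augment Hall→x1→x3→Exit: bottleneck 7, flow now 7.
Augment Hall→x1→x4→Exit: bottleneck 4, flow now 11.
Augment Hall→x2→x3→Exit: bottleneck 3, flow now 14.
No augmenting path remains; maximum flow = 14.
In the residual graph, reachable from Hall: {Hall, x1}.
Min-cut edges: Hall→x2 (3), x1→x3 (7), x1→x4 (4); capacity 3 + 7 + 4 = 14.
This cut is saturated, so no flow can exceed 14.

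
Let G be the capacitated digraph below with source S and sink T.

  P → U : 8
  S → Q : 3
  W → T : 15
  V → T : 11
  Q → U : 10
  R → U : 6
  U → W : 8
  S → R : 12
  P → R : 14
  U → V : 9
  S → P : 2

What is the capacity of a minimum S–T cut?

Augment S→P→U→V→T: bottleneck 2, flow now 2.
Augment S→Q→U→V→T: bottleneck 3, flow now 5.
Augment S→R→U→V→T: bottleneck 4, flow now 9.
Augment S→R→U→W→T: bottleneck 2, flow now 11.
No augmenting path remains; maximum flow = 11.
By max-flow min-cut, the minimum cut capacity equals the max flow.
In the residual graph, reachable from S: {S, R}.
Min-cut edges: S→P (2), S→Q (3), R→U (6); capacity 2 + 3 + 6 = 11.

11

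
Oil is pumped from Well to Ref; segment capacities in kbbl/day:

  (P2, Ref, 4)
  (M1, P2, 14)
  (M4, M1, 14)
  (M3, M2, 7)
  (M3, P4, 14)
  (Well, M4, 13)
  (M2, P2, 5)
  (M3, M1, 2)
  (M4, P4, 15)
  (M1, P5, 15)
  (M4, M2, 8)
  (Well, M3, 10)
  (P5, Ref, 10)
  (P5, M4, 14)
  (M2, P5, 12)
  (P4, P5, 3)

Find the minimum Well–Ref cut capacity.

Augment Well→M3→M2→P2→Ref: bottleneck 4, flow now 4.
Augment Well→M3→M2→P5→Ref: bottleneck 3, flow now 7.
Augment Well→M3→M1→P5→Ref: bottleneck 2, flow now 9.
Augment Well→M3→P4→P5→Ref: bottleneck 1, flow now 10.
Augment Well→M4→M2→P5→Ref: bottleneck 4, flow now 14.
No augmenting path remains; maximum flow = 14.
By max-flow min-cut, the minimum cut capacity equals the max flow.
In the residual graph, reachable from Well: {Well, M3, M4, M2, M1, P4, P2, P5}.
Min-cut edges: P2→Ref (4), P5→Ref (10); capacity 4 + 10 = 14.

14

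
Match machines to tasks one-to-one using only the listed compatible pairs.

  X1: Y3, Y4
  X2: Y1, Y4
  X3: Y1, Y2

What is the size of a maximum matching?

3

Unit-capacity flow: source→left, listed edges, right→sink; max matching = max flow.
Augmenting path X1→Y3 (+1); matched 1.
Augmenting path X2→Y1 (+1); matched 2.
Augmenting path X3→Y2 (+1); matched 3.
No augmenting path remains; maximum matching = 3.
König certificate: {X1, X2, X3} is a vertex cover of size 3 (every listed pair touches it), so no matching can be larger.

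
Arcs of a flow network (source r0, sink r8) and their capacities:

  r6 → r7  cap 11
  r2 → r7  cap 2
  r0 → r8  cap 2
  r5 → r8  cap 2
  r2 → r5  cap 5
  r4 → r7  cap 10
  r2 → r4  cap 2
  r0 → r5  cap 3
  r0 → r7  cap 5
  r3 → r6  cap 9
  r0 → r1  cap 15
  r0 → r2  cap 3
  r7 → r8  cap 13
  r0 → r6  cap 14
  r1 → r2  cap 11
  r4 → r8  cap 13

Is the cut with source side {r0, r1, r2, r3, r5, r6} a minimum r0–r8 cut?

Given cut capacity: 5 + 2 + 2 + 2 + 2 + 11 = 24.
Augment r0→r8: bottleneck 2, flow now 2.
Augment r0→r5→r8: bottleneck 2, flow now 4.
Augment r0→r7→r8: bottleneck 5, flow now 9.
Augment r0→r2→r4→r8: bottleneck 2, flow now 11.
Augment r0→r2→r7→r8: bottleneck 1, flow now 12.
Augment r0→r6→r7→r8: bottleneck 7, flow now 19.
No augmenting path remains; maximum flow = 19.
In the residual graph, reachable from r0: {r0, r1, r2, r5, r6, r7}.
Min-cut edges: r0→r8 (2), r2→r4 (2), r5→r8 (2), r7→r8 (13); capacity 2 + 2 + 2 + 13 = 19.
Cut capacity 24 exceeds the max flow 19, so it is not minimum.

No — its capacity is 24, but the minimum cut has capacity 19.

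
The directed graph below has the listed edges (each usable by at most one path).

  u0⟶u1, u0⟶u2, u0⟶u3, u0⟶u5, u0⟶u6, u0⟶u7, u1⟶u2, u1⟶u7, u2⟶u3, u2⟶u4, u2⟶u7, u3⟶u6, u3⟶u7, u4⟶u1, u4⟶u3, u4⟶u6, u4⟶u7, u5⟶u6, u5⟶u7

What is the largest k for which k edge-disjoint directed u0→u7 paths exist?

5

Assign every edge capacity 1; by Menger, the answer equals the max flow.
Path u0→u7 (+1); total 1.
Path u0→u1→u7 (+1); total 2.
Path u0→u2→u7 (+1); total 3.
Path u0→u3→u7 (+1); total 4.
Path u0→u5→u7 (+1); total 5.
No residual u0→u7 path; max flow = 5.
Certifying cut of size 5: {u0→u1, u0→u2, u0→u3, u0→u5, u0→u7}.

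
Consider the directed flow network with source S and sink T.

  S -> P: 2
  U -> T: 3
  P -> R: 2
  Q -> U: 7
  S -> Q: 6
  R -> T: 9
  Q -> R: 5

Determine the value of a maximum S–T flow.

8

Augment S→P→R→T: bottleneck 2, flow now 2.
Augment S→Q→R→T: bottleneck 5, flow now 7.
Augment S→Q→U→T: bottleneck 1, flow now 8.
No augmenting path remains; maximum flow = 8.
In the residual graph, reachable from S: {S}.
Min-cut edges: S→P (2), S→Q (6); capacity 2 + 6 = 8.
This cut is saturated, so no flow can exceed 8.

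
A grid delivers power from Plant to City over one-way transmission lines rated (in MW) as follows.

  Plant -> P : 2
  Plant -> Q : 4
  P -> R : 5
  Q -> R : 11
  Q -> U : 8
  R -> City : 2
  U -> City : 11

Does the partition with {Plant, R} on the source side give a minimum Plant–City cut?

No — its capacity is 8, but the minimum cut has capacity 6.

Given cut capacity: 2 + 4 + 2 = 8.
Augment Plant→P→R→City: bottleneck 2, flow now 2.
Augment Plant→Q→U→City: bottleneck 4, flow now 6.
No augmenting path remains; maximum flow = 6.
In the residual graph, reachable from Plant: {Plant}.
Min-cut edges: Plant→P (2), Plant→Q (4); capacity 2 + 4 = 6.
Cut capacity 8 exceeds the max flow 6, so it is not minimum.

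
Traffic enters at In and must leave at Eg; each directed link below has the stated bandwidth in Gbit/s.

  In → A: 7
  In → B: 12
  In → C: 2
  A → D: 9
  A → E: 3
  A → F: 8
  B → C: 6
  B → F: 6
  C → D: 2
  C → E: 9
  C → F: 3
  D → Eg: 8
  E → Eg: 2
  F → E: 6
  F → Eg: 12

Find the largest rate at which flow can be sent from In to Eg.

Augment In→A→D→Eg: bottleneck 7, flow now 7.
Augment In→B→F→Eg: bottleneck 6, flow now 13.
Augment In→C→D→Eg: bottleneck 1, flow now 14.
Augment In→C→E→Eg: bottleneck 1, flow now 15.
Augment In→B→C→E→Eg: bottleneck 1, flow now 16.
Augment In→B→C→F→Eg: bottleneck 3, flow now 19.
Augment In→B→C→D→A→F→Eg: bottleneck 1, flow now 20. (uses reverse residual edge)
No augmenting path remains; maximum flow = 20.
In the residual graph, reachable from In: {In, B, C, E}.
Min-cut edges: In→A (7), B→F (6), C→D (2), C→F (3), E→Eg (2); capacity 7 + 6 + 2 + 3 + 2 = 20.
This cut is saturated, so no flow can exceed 20.

20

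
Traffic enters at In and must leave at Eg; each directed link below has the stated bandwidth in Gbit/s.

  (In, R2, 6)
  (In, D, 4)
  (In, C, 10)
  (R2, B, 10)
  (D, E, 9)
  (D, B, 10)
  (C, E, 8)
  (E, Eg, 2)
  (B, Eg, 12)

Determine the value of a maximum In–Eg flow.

12

Augment In→R2→B→Eg: bottleneck 6, flow now 6.
Augment In→D→E→Eg: bottleneck 2, flow now 8.
Augment In→D→B→Eg: bottleneck 2, flow now 10.
Augment In→C→E→D→B→Eg: bottleneck 2, flow now 12. (uses reverse residual edge)
No augmenting path remains; maximum flow = 12.
In the residual graph, reachable from In: {In, C, E}.
Min-cut edges: In→R2 (6), In→D (4), E→Eg (2); capacity 6 + 4 + 2 = 12.
This cut is saturated, so no flow can exceed 12.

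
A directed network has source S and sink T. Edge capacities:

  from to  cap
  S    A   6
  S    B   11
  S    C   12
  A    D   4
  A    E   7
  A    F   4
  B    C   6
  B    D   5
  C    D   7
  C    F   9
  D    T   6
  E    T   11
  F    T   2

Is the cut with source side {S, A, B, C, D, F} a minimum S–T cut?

Given cut capacity: 7 + 6 + 2 = 15.
Augment S→A→D→T: bottleneck 4, flow now 4.
Augment S→A→E→T: bottleneck 2, flow now 6.
Augment S→B→D→T: bottleneck 2, flow now 8.
Augment S→C→F→T: bottleneck 2, flow now 10.
Augment S→B→D→A→E→T: bottleneck 3, flow now 13. (uses reverse residual edge)
Augment S→C→D→A→E→T: bottleneck 1, flow now 14. (uses reverse residual edge)
No augmenting path remains; maximum flow = 14.
In the residual graph, reachable from S: {S, B, C, D, F}.
Min-cut edges: S→A (6), D→T (6), F→T (2); capacity 6 + 6 + 2 = 14.
Cut capacity 15 exceeds the max flow 14, so it is not minimum.

No — its capacity is 15, but the minimum cut has capacity 14.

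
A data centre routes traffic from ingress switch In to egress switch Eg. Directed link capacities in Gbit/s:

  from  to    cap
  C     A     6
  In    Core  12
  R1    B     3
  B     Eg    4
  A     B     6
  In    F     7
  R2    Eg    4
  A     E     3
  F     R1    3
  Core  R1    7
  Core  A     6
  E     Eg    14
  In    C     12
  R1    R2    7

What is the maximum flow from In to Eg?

Augment In→C→A→B→Eg: bottleneck 4, flow now 4.
Augment In→C→A→E→Eg: bottleneck 2, flow now 6.
Augment In→F→R1→R2→Eg: bottleneck 3, flow now 9.
Augment In→Core→A→E→Eg: bottleneck 1, flow now 10.
Augment In→Core→R1→R2→Eg: bottleneck 1, flow now 11.
No augmenting path remains; maximum flow = 11.
In the residual graph, reachable from In: {In, C, F, Core, A, R1, B, R2}.
Min-cut edges: A→E (3), B→Eg (4), R2→Eg (4); capacity 3 + 4 + 4 = 11.
This cut is saturated, so no flow can exceed 11.

11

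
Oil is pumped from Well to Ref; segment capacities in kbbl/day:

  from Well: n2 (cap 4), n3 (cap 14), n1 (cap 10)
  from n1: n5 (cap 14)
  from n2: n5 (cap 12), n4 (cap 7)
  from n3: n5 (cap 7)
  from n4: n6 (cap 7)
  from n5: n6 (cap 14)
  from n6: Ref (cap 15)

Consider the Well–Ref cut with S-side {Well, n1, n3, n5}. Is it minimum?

Given cut capacity: 4 + 14 = 18.
Augment Well→n1→n5→n6→Ref: bottleneck 10, flow now 10.
Augment Well→n2→n4→n6→Ref: bottleneck 4, flow now 14.
Augment Well→n3→n5→n6→Ref: bottleneck 1, flow now 15.
No augmenting path remains; maximum flow = 15.
In the residual graph, reachable from Well: {Well, n1, n2, n3, n4, n5, n6}.
Min-cut edges: n6→Ref (15); capacity 15 = 15.
Cut capacity 18 exceeds the max flow 15, so it is not minimum.

No — its capacity is 18, but the minimum cut has capacity 15.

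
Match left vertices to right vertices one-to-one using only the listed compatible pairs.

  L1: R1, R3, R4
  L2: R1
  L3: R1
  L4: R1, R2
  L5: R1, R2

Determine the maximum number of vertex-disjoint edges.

Unit-capacity flow: source→left, listed edges, right→sink; max matching = max flow.
Augmenting path L1→R1 (+1); matched 1.
Augmenting path L4→R2 (+1); matched 2.
Augmenting path L2→R1→L1→R3 (+1); matched 3.
No augmenting path remains; maximum matching = 3.
König certificate: {L1, R1, R2} is a vertex cover of size 3 (every listed pair touches it), so no matching can be larger.

3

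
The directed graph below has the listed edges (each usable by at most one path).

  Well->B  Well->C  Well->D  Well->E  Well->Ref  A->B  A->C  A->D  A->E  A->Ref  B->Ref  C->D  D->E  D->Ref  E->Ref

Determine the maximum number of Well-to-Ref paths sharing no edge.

Assign every edge capacity 1; by Menger, the answer equals the max flow.
Path Well→Ref (+1); total 1.
Path Well→B→Ref (+1); total 2.
Path Well→D→Ref (+1); total 3.
Path Well→E→Ref (+1); total 4.
No residual Well→Ref path; max flow = 4.
Certifying cut of size 4: {D→Ref, E→Ref, Well→B, Well→Ref}.

4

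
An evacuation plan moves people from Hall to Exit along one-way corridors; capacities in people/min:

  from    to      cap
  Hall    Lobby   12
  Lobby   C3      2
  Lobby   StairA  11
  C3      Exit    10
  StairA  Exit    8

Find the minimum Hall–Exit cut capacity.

10

Augment Hall→Lobby→C3→Exit: bottleneck 2, flow now 2.
Augment Hall→Lobby→StairA→Exit: bottleneck 8, flow now 10.
No augmenting path remains; maximum flow = 10.
By max-flow min-cut, the minimum cut capacity equals the max flow.
In the residual graph, reachable from Hall: {Hall, Lobby, StairA}.
Min-cut edges: Lobby→C3 (2), StairA→Exit (8); capacity 2 + 8 = 10.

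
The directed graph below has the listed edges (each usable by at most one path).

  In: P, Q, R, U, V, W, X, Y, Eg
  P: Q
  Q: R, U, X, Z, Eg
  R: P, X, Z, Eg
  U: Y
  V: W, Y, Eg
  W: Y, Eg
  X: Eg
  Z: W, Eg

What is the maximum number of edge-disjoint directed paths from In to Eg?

7

Assign every edge capacity 1; by Menger, the answer equals the max flow.
Path In→Eg (+1); total 1.
Path In→Q→Eg (+1); total 2.
Path In→R→Eg (+1); total 3.
Path In→V→Eg (+1); total 4.
Path In→W→Eg (+1); total 5.
Path In→X→Eg (+1); total 6.
Path In→P→Q→Z→Eg (+1); total 7.
No residual In→Eg path; max flow = 7.
Certifying cut of size 7: {In→Eg, In→P, In→Q, In→R, In→V, In→W, In→X}.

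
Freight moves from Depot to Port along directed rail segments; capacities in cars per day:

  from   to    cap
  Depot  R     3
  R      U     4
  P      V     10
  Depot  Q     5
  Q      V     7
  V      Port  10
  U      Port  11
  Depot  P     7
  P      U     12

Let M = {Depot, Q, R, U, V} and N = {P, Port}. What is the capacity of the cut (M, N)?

Edges leaving {Depot, Q, R, U, V}: Depot→P (7), U→Port (11), V→Port (10).
Cut capacity = 7 + 11 + 10 = 28.

28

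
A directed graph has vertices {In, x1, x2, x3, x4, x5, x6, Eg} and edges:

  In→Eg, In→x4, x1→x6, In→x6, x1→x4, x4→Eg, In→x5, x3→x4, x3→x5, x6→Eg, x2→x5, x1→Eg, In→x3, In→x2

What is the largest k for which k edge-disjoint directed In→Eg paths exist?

3

Assign every edge capacity 1; by Menger, the answer equals the max flow.
Path In→Eg (+1); total 1.
Path In→x4→Eg (+1); total 2.
Path In→x6→Eg (+1); total 3.
No residual In→Eg path; max flow = 3.
Certifying cut of size 3: {In→Eg, In→x6, x4→Eg}.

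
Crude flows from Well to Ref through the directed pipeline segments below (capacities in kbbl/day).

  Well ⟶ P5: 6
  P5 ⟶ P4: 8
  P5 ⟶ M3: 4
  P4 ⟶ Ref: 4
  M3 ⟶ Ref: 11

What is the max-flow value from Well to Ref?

Augment Well→P5→P4→Ref: bottleneck 4, flow now 4.
Augment Well→P5→M3→Ref: bottleneck 2, flow now 6.
No augmenting path remains; maximum flow = 6.
In the residual graph, reachable from Well: {Well}.
Min-cut edges: Well→P5 (6); capacity 6 = 6.
This cut is saturated, so no flow can exceed 6.

6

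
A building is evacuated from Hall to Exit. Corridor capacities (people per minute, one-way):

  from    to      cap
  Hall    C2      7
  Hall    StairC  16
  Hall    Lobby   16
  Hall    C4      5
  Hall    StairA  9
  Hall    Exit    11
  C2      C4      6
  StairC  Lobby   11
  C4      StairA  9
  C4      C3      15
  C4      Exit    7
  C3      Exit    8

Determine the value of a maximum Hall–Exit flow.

22

Augment Hall→Exit: bottleneck 11, flow now 11.
Augment Hall→C4→Exit: bottleneck 5, flow now 16.
Augment Hall→C2→C4→Exit: bottleneck 2, flow now 18.
Augment Hall→C2→C4→C3→Exit: bottleneck 4, flow now 22.
No augmenting path remains; maximum flow = 22.
In the residual graph, reachable from Hall: {Hall, C2, StairC, Lobby, StairA}.
Min-cut edges: Hall→C4 (5), Hall→Exit (11), C2→C4 (6); capacity 5 + 11 + 6 = 22.
This cut is saturated, so no flow can exceed 22.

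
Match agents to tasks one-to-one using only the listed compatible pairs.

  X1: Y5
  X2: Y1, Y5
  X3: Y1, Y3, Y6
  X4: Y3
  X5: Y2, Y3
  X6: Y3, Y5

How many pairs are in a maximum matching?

Unit-capacity flow: source→left, listed edges, right→sink; max matching = max flow.
Augmenting path X1→Y5 (+1); matched 1.
Augmenting path X2→Y1 (+1); matched 2.
Augmenting path X3→Y3 (+1); matched 3.
Augmenting path X5→Y2 (+1); matched 4.
Augmenting path X4→Y3→X3→Y6 (+1); matched 5.
No augmenting path remains; maximum matching = 5.
König certificate: {X2, X3, X5, Y3, Y5} is a vertex cover of size 5 (every listed pair touches it), so no matching can be larger.

5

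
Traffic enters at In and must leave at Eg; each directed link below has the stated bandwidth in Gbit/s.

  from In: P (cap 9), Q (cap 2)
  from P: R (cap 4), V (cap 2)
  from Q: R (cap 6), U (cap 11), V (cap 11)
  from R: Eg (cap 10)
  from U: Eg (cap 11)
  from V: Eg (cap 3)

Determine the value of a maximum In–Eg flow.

Augment In→P→R→Eg: bottleneck 4, flow now 4.
Augment In→P→V→Eg: bottleneck 2, flow now 6.
Augment In→Q→R→Eg: bottleneck 2, flow now 8.
No augmenting path remains; maximum flow = 8.
In the residual graph, reachable from In: {In, P}.
Min-cut edges: In→Q (2), P→R (4), P→V (2); capacity 2 + 4 + 2 = 8.
This cut is saturated, so no flow can exceed 8.

8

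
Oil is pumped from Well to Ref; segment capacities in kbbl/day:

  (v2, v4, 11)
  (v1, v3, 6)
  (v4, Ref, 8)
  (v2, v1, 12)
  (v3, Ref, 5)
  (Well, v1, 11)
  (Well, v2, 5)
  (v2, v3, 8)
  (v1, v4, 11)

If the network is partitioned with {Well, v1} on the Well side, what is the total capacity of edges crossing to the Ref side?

22

Edges leaving {Well, v1}: Well→v2 (5), v1→v3 (6), v1→v4 (11).
Cut capacity = 5 + 6 + 11 = 22.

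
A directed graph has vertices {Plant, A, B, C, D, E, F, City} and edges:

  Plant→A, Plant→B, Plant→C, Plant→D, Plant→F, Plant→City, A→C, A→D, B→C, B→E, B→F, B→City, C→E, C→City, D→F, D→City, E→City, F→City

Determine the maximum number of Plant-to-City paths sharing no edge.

Assign every edge capacity 1; by Menger, the answer equals the max flow.
Path Plant→City (+1); total 1.
Path Plant→B→City (+1); total 2.
Path Plant→C→City (+1); total 3.
Path Plant→D→City (+1); total 4.
Path Plant→F→City (+1); total 5.
Path Plant→A→C→E→City (+1); total 6.
No residual Plant→City path; max flow = 6.
Certifying cut of size 6: {Plant→A, Plant→B, Plant→C, Plant→City, Plant→D, Plant→F}.

6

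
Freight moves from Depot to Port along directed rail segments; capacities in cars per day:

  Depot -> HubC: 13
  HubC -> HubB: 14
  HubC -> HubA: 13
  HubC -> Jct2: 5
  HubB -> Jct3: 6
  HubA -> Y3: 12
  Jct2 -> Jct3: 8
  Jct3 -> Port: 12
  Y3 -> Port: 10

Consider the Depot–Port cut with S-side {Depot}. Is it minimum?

Yes — it is a minimum cut (capacity 13).

Given cut capacity: 13 = 13.
Augment Depot→HubC→HubB→Jct3→Port: bottleneck 6, flow now 6.
Augment Depot→HubC→HubA→Y3→Port: bottleneck 7, flow now 13.
No augmenting path remains; maximum flow = 13.
Cut capacity 13 equals the max flow, so it is a minimum cut.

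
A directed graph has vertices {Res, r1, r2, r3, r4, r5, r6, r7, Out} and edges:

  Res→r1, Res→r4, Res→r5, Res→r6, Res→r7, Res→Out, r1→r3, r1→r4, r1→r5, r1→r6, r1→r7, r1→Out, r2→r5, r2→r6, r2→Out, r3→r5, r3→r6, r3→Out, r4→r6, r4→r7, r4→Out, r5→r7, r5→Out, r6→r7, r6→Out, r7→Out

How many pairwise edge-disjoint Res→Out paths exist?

6

Assign every edge capacity 1; by Menger, the answer equals the max flow.
Path Res→Out (+1); total 1.
Path Res→r1→Out (+1); total 2.
Path Res→r4→Out (+1); total 3.
Path Res→r5→Out (+1); total 4.
Path Res→r6→Out (+1); total 5.
Path Res→r7→Out (+1); total 6.
No residual Res→Out path; max flow = 6.
Certifying cut of size 6: {Res→Out, Res→r1, Res→r4, Res→r5, Res→r6, Res→r7}.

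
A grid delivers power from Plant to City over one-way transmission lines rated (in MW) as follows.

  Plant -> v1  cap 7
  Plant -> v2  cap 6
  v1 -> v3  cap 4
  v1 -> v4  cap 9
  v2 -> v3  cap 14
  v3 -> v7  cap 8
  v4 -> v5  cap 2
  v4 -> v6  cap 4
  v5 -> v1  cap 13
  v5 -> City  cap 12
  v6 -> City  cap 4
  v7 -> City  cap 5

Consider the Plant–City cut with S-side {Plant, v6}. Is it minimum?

No — its capacity is 17, but the minimum cut has capacity 11.

Given cut capacity: 7 + 6 + 4 = 17.
Augment Plant→v1→v3→v7→City: bottleneck 4, flow now 4.
Augment Plant→v1→v4→v5→City: bottleneck 2, flow now 6.
Augment Plant→v1→v4→v6→City: bottleneck 1, flow now 7.
Augment Plant→v2→v3→v7→City: bottleneck 1, flow now 8.
Augment Plant→v2→v3→v1→v4→v6→City: bottleneck 3, flow now 11. (uses reverse residual edge)
No augmenting path remains; maximum flow = 11.
In the residual graph, reachable from Plant: {Plant, v1, v2, v3, v4, v7}.
Min-cut edges: v4→v5 (2), v4→v6 (4), v7→City (5); capacity 2 + 4 + 5 = 11.
Cut capacity 17 exceeds the max flow 11, so it is not minimum.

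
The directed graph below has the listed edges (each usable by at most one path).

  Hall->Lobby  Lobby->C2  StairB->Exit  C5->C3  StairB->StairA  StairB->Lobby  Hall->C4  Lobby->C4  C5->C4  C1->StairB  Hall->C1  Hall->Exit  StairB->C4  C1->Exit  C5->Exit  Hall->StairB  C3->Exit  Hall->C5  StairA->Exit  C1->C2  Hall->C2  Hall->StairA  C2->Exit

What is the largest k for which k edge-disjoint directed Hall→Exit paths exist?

Assign every edge capacity 1; by Menger, the answer equals the max flow.
Path Hall→Exit (+1); total 1.
Path Hall→C1→Exit (+1); total 2.
Path Hall→StairB→Exit (+1); total 3.
Path Hall→C5→Exit (+1); total 4.
Path Hall→StairA→Exit (+1); total 5.
Path Hall→C2→Exit (+1); total 6.
No residual Hall→Exit path; max flow = 6.
Certifying cut of size 6: {C2→Exit, Hall→C1, Hall→C5, Hall→Exit, Hall→StairA, Hall→StairB}.

6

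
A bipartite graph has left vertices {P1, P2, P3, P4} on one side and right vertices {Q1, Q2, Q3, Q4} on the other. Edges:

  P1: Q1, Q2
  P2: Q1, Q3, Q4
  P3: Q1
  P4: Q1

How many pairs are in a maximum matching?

Unit-capacity flow: source→left, listed edges, right→sink; max matching = max flow.
Augmenting path P1→Q1 (+1); matched 1.
Augmenting path P2→Q3 (+1); matched 2.
Augmenting path P3→Q1→P1→Q2 (+1); matched 3.
No augmenting path remains; maximum matching = 3.
König certificate: {P1, P2, Q1} is a vertex cover of size 3 (every listed pair touches it), so no matching can be larger.

3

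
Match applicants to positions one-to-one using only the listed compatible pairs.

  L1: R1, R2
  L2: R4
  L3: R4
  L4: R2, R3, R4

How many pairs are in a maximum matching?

Unit-capacity flow: source→left, listed edges, right→sink; max matching = max flow.
Augmenting path L1→R1 (+1); matched 1.
Augmenting path L2→R4 (+1); matched 2.
Augmenting path L4→R2 (+1); matched 3.
No augmenting path remains; maximum matching = 3.
König certificate: {L1, L4, R4} is a vertex cover of size 3 (every listed pair touches it), so no matching can be larger.

3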